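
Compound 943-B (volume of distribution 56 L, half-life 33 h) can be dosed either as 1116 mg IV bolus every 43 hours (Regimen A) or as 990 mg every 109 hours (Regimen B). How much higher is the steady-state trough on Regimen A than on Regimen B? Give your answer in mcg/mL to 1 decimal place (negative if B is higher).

Regimen A: f = (1/2)^(43/33) ≈ 0.4053; Cmin,ss = (1116/56)·f/(1−f) ≈ 13.582 mcg/mL.
Regimen B: f = (1/2)^(109/33) ≈ 0.1013; Cmin,ss = (990/56)·f/(1−f) ≈ 1.993 mcg/mL.
Difference ≈ 13.582 − 1.993 ≈ 11.589 mcg/mL.

11.6 mcg/mL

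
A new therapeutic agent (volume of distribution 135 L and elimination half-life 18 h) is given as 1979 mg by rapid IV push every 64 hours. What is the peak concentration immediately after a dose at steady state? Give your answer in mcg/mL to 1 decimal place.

τ/t½ = 64/18 ≈ 3.5556, so fraction remaining f = (1/2)^(64/18) ≈ 0.0850.
At steady state, accumulation factor R = 1/(1 − e^(−kτ)) ≈ 1.0929.
Each bolus raises the concentration by D/Vd = 1979/135 ≈ 14.659 mcg/mL.
Steady-state peak Cmax,ss = C₀·R ≈ 14.659 × 1.0929 ≈ 16.021 mcg/mL.

16.0 mcg/mL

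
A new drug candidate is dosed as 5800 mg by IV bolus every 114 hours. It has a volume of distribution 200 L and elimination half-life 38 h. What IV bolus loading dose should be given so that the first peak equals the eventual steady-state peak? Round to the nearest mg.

6629 mg

f = (1/2)^(114/38) ≈ 0.125000; accumulation ratio R = 1/(1−f) ≈ 1.14286.
Loading dose to hit Cmax,ss on first dose: D_load = D_maint·R ≈ 5800 × 1.14286 ≈ 6628.59 mg.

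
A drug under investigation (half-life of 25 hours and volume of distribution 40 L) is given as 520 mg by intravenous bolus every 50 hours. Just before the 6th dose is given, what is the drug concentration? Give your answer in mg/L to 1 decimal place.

4.3 mg/L

f = (1/2)^(τ/t½) = (1/2)^(50/25) ≈ 0.2500.
C₀ = D/Vd = 520/40 ≈ 13.000 mg/L.
Before the 6th dose, 5 doses have been given. Superposition: Cmin = C₀·(f + f² + … + f^5).
≈ 13.000 × (0.2500 + 0.0625 + 0.0156 + 0.0039 + 0.0010) ≈ 13.000 × 0.3330 ≈ 4.329 mg/L.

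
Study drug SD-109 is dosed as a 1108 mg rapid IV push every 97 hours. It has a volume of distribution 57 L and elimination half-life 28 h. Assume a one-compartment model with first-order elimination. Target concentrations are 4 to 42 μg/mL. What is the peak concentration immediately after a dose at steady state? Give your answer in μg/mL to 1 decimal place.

Over one 97-h interval, 97/28 ≈ 3.4643 half-lives elapse, leaving f ≈ 0.0906 of each dose.
Accumulation ratio R = 1/(1 − f) ≈ 1/0.9094 ≈ 1.0996.
Single-dose peak C₀ = D/Vd = 1108/57 ≈ 19.439 μg/mL.
Steady-state peak Cmax,ss = C₀·R ≈ 19.439 × 1.0996 ≈ 21.375 μg/mL.
Peak 21.4 μg/mL vs MTC 42 μg/mL: below toxic threshold.

21.4 μg/mL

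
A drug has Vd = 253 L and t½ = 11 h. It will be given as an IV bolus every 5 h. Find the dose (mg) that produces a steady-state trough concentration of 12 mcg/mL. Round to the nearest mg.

1124 mg

τ/t½ = 5/11 ≈ 0.45455, so f = (1/2)^(5/11) ≈ 0.729740.
Cmin,ss = (D/Vd)·f/(1−f), so D = Cmin,ss·Vd·(1−f)/f.
D = 12 × 253 × (1−f)/f ≈ 12 × 253 × 0.37035 ≈ 1124.38 mg.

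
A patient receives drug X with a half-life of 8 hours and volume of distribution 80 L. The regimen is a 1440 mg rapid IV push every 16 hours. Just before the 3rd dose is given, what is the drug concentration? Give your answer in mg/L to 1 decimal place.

5.6 mg/L

f = (1/2)^(τ/t½) = (1/2)^(16/8) ≈ 0.2500.
C₀ = D/Vd = 1440/80 ≈ 18.000 mg/L.
Before the 3rd dose, 2 doses have been given. Superposition: Cmin = C₀·(f + f²).
≈ 18.000 × (0.2500 + 0.0625) ≈ 18.000 × 0.3125 ≈ 5.625 mg/L.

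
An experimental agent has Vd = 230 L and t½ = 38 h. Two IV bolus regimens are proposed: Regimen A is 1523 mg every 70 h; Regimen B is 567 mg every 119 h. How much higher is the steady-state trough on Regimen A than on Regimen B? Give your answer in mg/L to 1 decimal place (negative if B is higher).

Regimen A: f = (1/2)^(70/38) ≈ 0.2789; Cmin,ss = (1523/230)·f/(1−f) ≈ 2.561 mg/L.
Regimen B: f = (1/2)^(119/38) ≈ 0.1141; Cmin,ss = (567/230)·f/(1−f) ≈ 0.318 mg/L.
Difference ≈ 2.561 − 0.318 ≈ 2.243 mg/L.

2.2 mg/L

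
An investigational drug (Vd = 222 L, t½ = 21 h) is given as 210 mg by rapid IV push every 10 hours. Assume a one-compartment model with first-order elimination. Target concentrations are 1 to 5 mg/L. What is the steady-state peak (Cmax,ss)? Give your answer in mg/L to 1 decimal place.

3.4 mg/L

τ/t½ = 10/21 ≈ 0.47619, so fraction remaining f = (1/2)^(10/21) ≈ 0.7189.
At steady state, accumulation factor R = 1/(1 − e^(−kτ)) ≈ 3.5575.
Each bolus raises the concentration by D/Vd = 210/222 ≈ 0.946 mg/L.
Cmax,ss = C₀/(1 − f) ≈ 0.946/0.2811 ≈ 3.365 mg/L.
Peak 3.4 mg/L vs MTC 5 mg/L: below toxic threshold.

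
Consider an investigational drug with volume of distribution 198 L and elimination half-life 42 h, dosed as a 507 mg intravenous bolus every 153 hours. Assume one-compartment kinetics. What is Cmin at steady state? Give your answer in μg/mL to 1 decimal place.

0.2 μg/mL

Over one 153-h interval, 153/42 ≈ 3.6429 half-lives elapse, leaving f ≈ 0.0801 of each dose.
Accumulation ratio R = 1/(1 − f) ≈ 1/0.9199 ≈ 1.0871.
Each bolus raises the concentration by D/Vd = 507/198 ≈ 2.561 μg/mL.
Steady-state peak Cmax,ss = C₀·R ≈ 2.561 × 1.0871 ≈ 2.784 μg/mL.
One interval later, Cmin,ss = Cmax,ss·e^(−kτ) ≈ 2.784 × 0.0801 ≈ 0.223 μg/mL.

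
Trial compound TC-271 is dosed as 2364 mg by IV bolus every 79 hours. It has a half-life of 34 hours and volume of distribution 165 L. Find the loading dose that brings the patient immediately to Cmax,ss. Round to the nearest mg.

f = (1/2)^(79/34) ≈ 0.199778; accumulation ratio R = 1/(1−f) ≈ 1.24965.
Loading dose to hit Cmax,ss on first dose: D_load = D_maint·R ≈ 2364 × 1.24965 ≈ 2954.17 mg.

2954 mg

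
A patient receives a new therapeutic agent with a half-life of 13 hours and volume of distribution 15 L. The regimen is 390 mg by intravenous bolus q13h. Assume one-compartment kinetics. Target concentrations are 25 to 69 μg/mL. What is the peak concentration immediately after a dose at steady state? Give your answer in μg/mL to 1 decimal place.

τ = 13 h = 1 half-life, so f = (1/2)^1 = 0.5.
Accumulation ratio R = 1/(1 − f) = 1/0.5 = 2/1.
Single-dose peak C₀ = D/Vd = 390/15 = 26 μg/mL.
Steady-state peak Cmax,ss = C₀·R = 26 × 2/1 ≈ 52.000 μg/mL.
Peak 52.0 μg/mL vs MTC 69 μg/mL: below toxic threshold.

52.0 μg/mL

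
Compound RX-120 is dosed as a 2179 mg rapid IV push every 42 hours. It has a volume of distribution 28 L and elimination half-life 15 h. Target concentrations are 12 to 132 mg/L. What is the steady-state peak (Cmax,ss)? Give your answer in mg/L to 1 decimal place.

90.9 mg/L

Over one 42-h interval, 42/15 ≈ 2.8 half-lives elapse, leaving f ≈ 0.1436 of each dose.
At steady state, accumulation factor R = 1/(1 − e^(−kτ)) ≈ 1.1677.
Each bolus raises the concentration by D/Vd = 2179/28 ≈ 77.821 mg/L.
Steady-state peak Cmax,ss = C₀·R ≈ 77.821 × 1.1677 ≈ 90.872 mg/L.
Peak 90.9 mg/L vs MTC 132 mg/L: below toxic threshold.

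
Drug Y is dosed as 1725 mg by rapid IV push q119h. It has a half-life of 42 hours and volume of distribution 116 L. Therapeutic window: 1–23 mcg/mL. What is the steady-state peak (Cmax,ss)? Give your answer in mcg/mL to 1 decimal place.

τ/t½ = 119/42 ≈ 2.8333, so fraction remaining f = (1/2)^(119/42) ≈ 0.1403.
At steady state, accumulation factor R = 1/(1 − e^(−kτ)) ≈ 1.1632.
Single-dose peak C₀ = D/Vd = 1725/116 ≈ 14.871 mcg/mL.
Steady-state peak Cmax,ss = C₀·R ≈ 14.871 × 1.1632 ≈ 17.298 mcg/mL.
Peak 17.3 mcg/mL vs MTC 23 mcg/mL: below toxic threshold.

17.3 mcg/mL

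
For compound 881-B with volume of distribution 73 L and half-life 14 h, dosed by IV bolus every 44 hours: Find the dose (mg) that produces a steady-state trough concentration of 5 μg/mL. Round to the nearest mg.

2859 mg

τ/t½ = 44/14 ≈ 3.1429, so f = (1/2)^(44/14) ≈ 0.113215.
Cmin,ss = (D/Vd)·f/(1−f), so D = Cmin,ss·Vd·(1−f)/f.
D = 5 × 73 × (1−f)/f ≈ 5 × 73 × 7.83275 ≈ 2858.95 mg.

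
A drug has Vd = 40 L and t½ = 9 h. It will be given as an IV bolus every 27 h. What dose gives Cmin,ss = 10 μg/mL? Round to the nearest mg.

2800 mg

τ/t½ = 27/9 ≈ 3, so f = (1/2)^(27/9) ≈ 0.125000.
Cmin,ss = (D/Vd)·f/(1−f), so D = Cmin,ss·Vd·(1−f)/f.
D = 10 × 40 × (1−f)/f ≈ 10 × 40 × 7.00000 ≈ 2800.00 mg.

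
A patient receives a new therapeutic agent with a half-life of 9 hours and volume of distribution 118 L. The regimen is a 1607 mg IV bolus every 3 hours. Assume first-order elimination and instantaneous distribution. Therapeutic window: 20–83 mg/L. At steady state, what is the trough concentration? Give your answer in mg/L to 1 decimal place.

τ/t½ = 3/9 ≈ 0.33333, so fraction remaining f = (1/2)^(3/9) ≈ 0.7937.
At steady state, accumulation factor R = 1/(1 − e^(−kτ)) ≈ 4.8473.
Single-dose peak C₀ = D/Vd = 1607/118 ≈ 13.619 mg/L.
Cmax,ss = C₀/(1 − f) ≈ 13.619/0.2063 ≈ 66.016 mg/L.
One interval later, Cmin,ss = Cmax,ss·e^(−kτ) ≈ 66.016 × 0.7937 ≈ 52.397 mg/L.
Trough 52.4 mg/L vs MEC 20 mg/L: adequate.

52.4 mg/L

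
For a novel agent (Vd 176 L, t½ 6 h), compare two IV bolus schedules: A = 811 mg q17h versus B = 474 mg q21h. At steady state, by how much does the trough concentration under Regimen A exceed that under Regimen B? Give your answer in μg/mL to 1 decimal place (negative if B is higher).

Regimen A: f = (1/2)^(17/6) ≈ 0.1403; Cmin,ss = (811/176)·f/(1−f) ≈ 0.752 μg/mL.
Regimen B: f = (1/2)^(21/6) ≈ 0.0884; Cmin,ss = (474/176)·f/(1−f) ≈ 0.261 μg/mL.
Difference ≈ 0.752 − 0.261 ≈ 0.491 μg/mL.

0.5 μg/mL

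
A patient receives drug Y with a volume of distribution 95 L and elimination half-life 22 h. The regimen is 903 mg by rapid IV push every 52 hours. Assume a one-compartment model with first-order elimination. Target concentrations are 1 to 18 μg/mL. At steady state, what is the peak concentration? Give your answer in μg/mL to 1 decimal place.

k = ln2/t½ = ln2/22 ≈ 0.031507 h⁻¹; fraction remaining f = e^(−kτ) = e^(−0.031507×52) ≈ 0.1943.
At steady state, accumulation factor R = 1/(1 − e^(−kτ)) ≈ 1.2412.
Single-dose peak C₀ = D/Vd = 903/95 ≈ 9.505 μg/mL.
Steady-state peak Cmax,ss = C₀·R ≈ 9.505 × 1.2412 ≈ 11.798 μg/mL.
Peak 11.8 μg/mL vs MTC 18 μg/mL: below toxic threshold.

11.8 μg/mL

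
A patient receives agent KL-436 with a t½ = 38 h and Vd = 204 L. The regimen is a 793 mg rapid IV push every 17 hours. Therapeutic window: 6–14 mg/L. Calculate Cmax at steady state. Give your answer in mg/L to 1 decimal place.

14.6 mg/L

τ/t½ = 17/38 ≈ 0.44737, so fraction remaining f = (1/2)^(17/38) ≈ 0.7334.
Accumulation ratio R = 1/(1 − f) ≈ 1/0.2666 ≈ 3.7509.
Single-dose peak C₀ = D/Vd = 793/204 ≈ 3.887 mg/L.
Steady-state peak Cmax,ss = C₀·R ≈ 3.887 × 3.7509 ≈ 14.580 mg/L.
Peak 14.6 mg/L vs MTC 14 mg/L: exceeds toxic threshold.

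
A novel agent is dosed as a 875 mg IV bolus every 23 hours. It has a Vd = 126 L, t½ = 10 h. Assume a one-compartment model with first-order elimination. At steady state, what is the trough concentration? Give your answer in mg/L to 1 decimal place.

1.8 mg/L

τ/t½ = 23/10 ≈ 2.3, so fraction remaining f = (1/2)^(23/10) ≈ 0.2031.
Single-dose peak C₀ = D/Vd = 875/126 ≈ 6.944 mg/L.
Steady-state trough Cmin,ss = C₀·f/(1−f) ≈ 6.944 × 0.2031/0.7969 ≈ 1.770 mg/L.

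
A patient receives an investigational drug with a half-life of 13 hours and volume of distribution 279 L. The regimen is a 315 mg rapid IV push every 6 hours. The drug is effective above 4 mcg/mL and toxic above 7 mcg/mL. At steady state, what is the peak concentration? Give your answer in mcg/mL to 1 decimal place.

4.1 mcg/mL

k = ln2/t½ = ln2/13 ≈ 0.053319 h⁻¹; fraction remaining f = e^(−kτ) = e^(−0.053319×6) ≈ 0.7262.
Accumulation ratio R = 1/(1 − f) ≈ 1/0.2738 ≈ 3.6523.
Single-dose peak C₀ = D/Vd = 315/279 ≈ 1.129 mcg/mL.
Steady-state peak Cmax,ss = C₀·R ≈ 1.129 × 3.6523 ≈ 4.123 mcg/mL.
Peak 4.1 mcg/mL vs MTC 7 mcg/mL: below toxic threshold.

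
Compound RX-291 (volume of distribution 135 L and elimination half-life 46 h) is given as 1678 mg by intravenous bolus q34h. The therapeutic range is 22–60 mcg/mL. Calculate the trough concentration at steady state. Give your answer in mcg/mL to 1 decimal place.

τ/t½ = 34/46 ≈ 0.73913, so fraction remaining f = (1/2)^(34/46) ≈ 0.5991.
Accumulation ratio R = 1/(1 − f) ≈ 1/0.4009 ≈ 2.4944.
Single-dose peak C₀ = D/Vd = 1678/135 ≈ 12.430 mcg/mL.
Cmax,ss = C₀/(1 − f) ≈ 12.430/0.4009 ≈ 31.005 mcg/mL.
Steady-state trough Cmin,ss = Cmax,ss·f ≈ 31.005 × 0.5991 ≈ 18.575 mcg/mL.
Trough 18.6 mcg/mL vs MEC 22 mcg/mL: subtherapeutic.

18.6 mcg/mL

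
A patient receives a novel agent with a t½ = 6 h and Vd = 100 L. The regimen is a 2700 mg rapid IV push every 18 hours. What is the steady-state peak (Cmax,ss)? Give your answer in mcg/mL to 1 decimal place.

τ = 18 h = 3 half-lives, so f = (1/2)^3 = 0.125.
Accumulation ratio R = 1/(1 − f) = 1/0.875 = 8/7.
Single-dose peak C₀ = D/Vd = 2700/100 = 27 mcg/mL.
Steady-state peak Cmax,ss = C₀·R = 27 × 8/7 ≈ 30.857 mcg/mL.

30.9 mcg/mL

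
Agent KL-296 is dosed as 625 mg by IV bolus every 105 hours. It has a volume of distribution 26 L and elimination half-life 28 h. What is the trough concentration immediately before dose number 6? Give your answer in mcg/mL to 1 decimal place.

f = (1/2)^(τ/t½) = (1/2)^(105/28) ≈ 0.0743.
C₀ = D/Vd = 625/26 ≈ 24.038 mcg/mL.
Before the 6th dose, 5 doses have been given. Superposition: Cmin = C₀·(f + f² + … + f^5).
≈ 24.038 × (0.0743 + 0.0055 + 0.0004 + 0.0000 + 0.0000) ≈ 24.038 × 0.0802 ≈ 1.928 mcg/mL.

1.9 mcg/mL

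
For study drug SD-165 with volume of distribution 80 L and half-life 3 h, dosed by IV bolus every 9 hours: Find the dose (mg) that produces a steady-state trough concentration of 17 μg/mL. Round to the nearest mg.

τ/t½ = 9/3 ≈ 3, so f = (1/2)^(9/3) ≈ 0.125000.
Cmin,ss = (D/Vd)·f/(1−f), so D = Cmin,ss·Vd·(1−f)/f.
D = 17 × 80 × (1−f)/f ≈ 17 × 80 × 7.00000 ≈ 9520.00 mg.

9520 mg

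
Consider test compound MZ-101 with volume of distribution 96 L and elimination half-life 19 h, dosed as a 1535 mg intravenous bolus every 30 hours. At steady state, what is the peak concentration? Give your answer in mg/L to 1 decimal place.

τ/t½ = 30/19 ≈ 1.5789, so fraction remaining f = (1/2)^(30/19) ≈ 0.3347.
Accumulation ratio R = 1/(1 − f) ≈ 1/0.6653 ≈ 1.5031.
Single-dose peak C₀ = D/Vd = 1535/96 ≈ 15.990 mg/L.
Steady-state peak Cmax,ss = C₀·R ≈ 15.990 × 1.5031 ≈ 24.035 mg/L.

24.0 mg/L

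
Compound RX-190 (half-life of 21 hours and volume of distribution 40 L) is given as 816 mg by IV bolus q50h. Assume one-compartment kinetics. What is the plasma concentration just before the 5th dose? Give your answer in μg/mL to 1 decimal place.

4.8 μg/mL

f = (1/2)^(τ/t½) = (1/2)^(50/21) ≈ 0.1920.
C₀ = D/Vd = 816/40 ≈ 20.400 μg/mL.
Before the 5th dose, 4 doses have been given. Superposition: Cmin = C₀·(f + f² + … + f^4).
≈ 20.400 × (0.1920 + 0.0369 + 0.0071 + 0.0014) ≈ 20.400 × 0.2374 ≈ 4.843 μg/mL.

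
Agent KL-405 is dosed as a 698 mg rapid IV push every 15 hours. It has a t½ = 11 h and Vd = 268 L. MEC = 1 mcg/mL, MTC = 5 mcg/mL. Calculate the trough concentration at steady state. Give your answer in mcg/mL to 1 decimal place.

1.7 mcg/mL

Over one 15-h interval, 15/11 ≈ 1.3636 half-lives elapse, leaving f ≈ 0.3886 of each dose.
Accumulation ratio R = 1/(1 − f) ≈ 1/0.6114 ≈ 1.6356.
Single-dose peak C₀ = D/Vd = 698/268 ≈ 2.604 mcg/mL.
Steady-state peak Cmax,ss = C₀·R ≈ 2.604 × 1.6356 ≈ 4.259 mcg/mL.
Steady-state trough Cmin,ss = Cmax,ss·f ≈ 4.259 × 0.3886 ≈ 1.655 mcg/mL.
Trough 1.7 mcg/mL vs MEC 1 mcg/mL: adequate.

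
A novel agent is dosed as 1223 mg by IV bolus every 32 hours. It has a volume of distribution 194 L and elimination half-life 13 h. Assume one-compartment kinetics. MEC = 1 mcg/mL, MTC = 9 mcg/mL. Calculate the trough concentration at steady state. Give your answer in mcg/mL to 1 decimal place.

1.4 mcg/mL

k = ln2/t½ = ln2/13 ≈ 0.053319 h⁻¹; fraction remaining f = e^(−kτ) = e^(−0.053319×32) ≈ 0.1816.
At steady state, accumulation factor R = 1/(1 − e^(−kτ)) ≈ 1.2219.
Single-dose peak C₀ = D/Vd = 1223/194 ≈ 6.304 mcg/mL.
Cmax,ss = C₀/(1 − f) ≈ 6.304/0.8184 ≈ 7.703 mcg/mL.
One interval later, Cmin,ss = Cmax,ss·e^(−kτ) ≈ 7.703 × 0.1816 ≈ 1.399 mcg/mL.
Trough 1.4 mcg/mL vs MEC 1 mcg/mL: adequate.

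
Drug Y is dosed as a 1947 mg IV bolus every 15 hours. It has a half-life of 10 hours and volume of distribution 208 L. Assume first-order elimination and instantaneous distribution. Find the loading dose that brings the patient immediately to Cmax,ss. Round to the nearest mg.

3012 mg

f = (1/2)^(15/10) ≈ 0.353553; accumulation ratio R = 1/(1−f) ≈ 1.54692.
Loading dose to hit Cmax,ss on first dose: D_load = D_maint·R ≈ 1947 × 1.54692 ≈ 3011.85 mg.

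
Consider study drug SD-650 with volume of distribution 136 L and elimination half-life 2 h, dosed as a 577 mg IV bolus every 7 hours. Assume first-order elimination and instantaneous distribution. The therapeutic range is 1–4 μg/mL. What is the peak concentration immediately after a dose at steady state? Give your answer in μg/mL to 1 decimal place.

k = ln2/t½ = ln2/2 ≈ 0.346574 h⁻¹; fraction remaining f = e^(−kτ) = e^(−0.346574×7) ≈ 0.0884.
At steady state, accumulation factor R = 1/(1 − e^(−kτ)) ≈ 1.0970.
Each bolus raises the concentration by D/Vd = 577/136 ≈ 4.243 μg/mL.
Steady-state peak Cmax,ss = C₀·R ≈ 4.243 × 1.0970 ≈ 4.655 μg/mL.
Peak 4.7 μg/mL vs MTC 4 μg/mL: exceeds toxic threshold.

4.7 μg/mL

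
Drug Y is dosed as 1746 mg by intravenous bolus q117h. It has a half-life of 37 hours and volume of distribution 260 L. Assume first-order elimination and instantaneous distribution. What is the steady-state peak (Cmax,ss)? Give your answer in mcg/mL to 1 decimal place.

Over one 117-h interval, 117/37 ≈ 3.1622 half-lives elapse, leaving f ≈ 0.1117 of each dose.
Accumulation ratio R = 1/(1 − f) ≈ 1/0.8883 ≈ 1.1257.
Each bolus raises the concentration by D/Vd = 1746/260 ≈ 6.715 mcg/mL.
Steady-state peak Cmax,ss = C₀·R ≈ 6.715 × 1.1257 ≈ 7.559 mcg/mL.

7.6 mcg/mL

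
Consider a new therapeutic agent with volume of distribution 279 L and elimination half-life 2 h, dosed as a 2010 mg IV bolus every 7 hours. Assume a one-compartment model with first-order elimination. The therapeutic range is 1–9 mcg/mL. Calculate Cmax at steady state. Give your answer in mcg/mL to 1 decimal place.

7.9 mcg/mL

k = ln2/t½ = ln2/2 ≈ 0.346574 h⁻¹; fraction remaining f = e^(−kτ) = e^(−0.346574×7) ≈ 0.0884.
At steady state, accumulation factor R = 1/(1 − e^(−kτ)) ≈ 1.0970.
Each bolus raises the concentration by D/Vd = 2010/279 ≈ 7.204 mcg/mL.
Cmax,ss = C₀/(1 − f) ≈ 7.204/0.9116 ≈ 7.903 mcg/mL.
Peak 7.9 mcg/mL vs MTC 9 mcg/mL: below toxic threshold.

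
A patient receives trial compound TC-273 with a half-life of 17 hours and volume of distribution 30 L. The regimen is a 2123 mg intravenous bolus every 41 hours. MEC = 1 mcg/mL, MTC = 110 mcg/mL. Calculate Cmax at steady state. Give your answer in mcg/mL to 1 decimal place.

87.1 mcg/mL

k = ln2/t½ = ln2/17 ≈ 0.040773 h⁻¹; fraction remaining f = e^(−kτ) = e^(−0.040773×41) ≈ 0.1879.
At steady state, accumulation factor R = 1/(1 − e^(−kτ)) ≈ 1.2314.
Each bolus raises the concentration by D/Vd = 2123/30 ≈ 70.767 mcg/mL.
Cmax,ss = C₀/(1 − f) ≈ 70.767/0.8121 ≈ 87.141 mcg/mL.
Peak 87.1 mcg/mL vs MTC 110 mcg/mL: below toxic threshold.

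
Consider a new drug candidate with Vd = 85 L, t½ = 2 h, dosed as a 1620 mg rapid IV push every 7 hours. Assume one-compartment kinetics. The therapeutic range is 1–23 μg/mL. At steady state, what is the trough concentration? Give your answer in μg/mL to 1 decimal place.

1.8 μg/mL

Over one 7-h interval, 7/2 ≈ 3.5 half-lives elapse, leaving f ≈ 0.0884 of each dose.
Each bolus raises the concentration by D/Vd = 1620/85 ≈ 19.059 μg/mL.
Steady-state trough Cmin,ss = C₀·f/(1−f) ≈ 19.059 × 0.0884/0.9116 ≈ 1.848 μg/mL.
Trough 1.8 μg/mL vs MEC 1 μg/mL: adequate.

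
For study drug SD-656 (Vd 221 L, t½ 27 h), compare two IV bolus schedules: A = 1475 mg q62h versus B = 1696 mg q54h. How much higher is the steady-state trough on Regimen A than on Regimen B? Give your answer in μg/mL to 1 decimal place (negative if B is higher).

Regimen A: f = (1/2)^(62/27) ≈ 0.2036; Cmin,ss = (1475/221)·f/(1−f) ≈ 1.706 μg/mL.
Regimen B: f = (1/2)^(54/27) ≈ 0.2500; Cmin,ss = (1696/221)·f/(1−f) ≈ 2.558 μg/mL.
Difference ≈ 1.706 − 2.558 ≈ -0.852 μg/mL.

-0.9 μg/mL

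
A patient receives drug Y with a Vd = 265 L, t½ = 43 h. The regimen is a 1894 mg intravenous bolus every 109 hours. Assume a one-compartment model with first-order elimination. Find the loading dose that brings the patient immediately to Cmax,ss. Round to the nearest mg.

f = (1/2)^(109/43) ≈ 0.172554; accumulation ratio R = 1/(1−f) ≈ 1.20854.
Loading dose to hit Cmax,ss on first dose: D_load = D_maint·R ≈ 1894 × 1.20854 ≈ 2288.97 mg.

2289 mg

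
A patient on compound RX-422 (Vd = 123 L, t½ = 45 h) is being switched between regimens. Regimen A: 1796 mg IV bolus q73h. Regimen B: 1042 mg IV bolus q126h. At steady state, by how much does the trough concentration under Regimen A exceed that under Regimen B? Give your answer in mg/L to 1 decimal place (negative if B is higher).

Regimen A: f = (1/2)^(73/45) ≈ 0.3248; Cmin,ss = (1796/123)·f/(1−f) ≈ 7.024 mg/L.
Regimen B: f = (1/2)^(126/45) ≈ 0.1436; Cmin,ss = (1042/123)·f/(1−f) ≈ 1.420 mg/L.
Difference ≈ 7.024 − 1.420 ≈ 5.604 mg/L.

5.6 mg/L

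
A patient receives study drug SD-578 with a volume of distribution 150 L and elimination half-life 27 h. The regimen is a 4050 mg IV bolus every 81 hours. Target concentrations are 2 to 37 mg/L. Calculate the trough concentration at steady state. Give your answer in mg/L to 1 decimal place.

3.9 mg/L

τ = 81 h = 3 half-lives, so f = (1/2)^3 = 0.125.
Accumulation ratio R = 1/(1 − f) = 1/0.875 = 8/7.
Single-dose peak C₀ = D/Vd = 4050/150 = 27 mg/L.
Steady-state peak Cmax,ss = C₀·R = 27 × 8/7 ≈ 30.857 mg/L.
Steady-state trough Cmin,ss = Cmax,ss·f ≈ 30.857 × 0.125 ≈ 3.857 mg/L.
Trough 3.9 mg/L vs MEC 2 mg/L: adequate.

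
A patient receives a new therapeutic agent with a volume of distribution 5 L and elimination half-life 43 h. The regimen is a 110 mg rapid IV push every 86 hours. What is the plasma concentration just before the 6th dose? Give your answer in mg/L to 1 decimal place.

7.3 mg/L

f = (1/2)^(τ/t½) = (1/2)^(86/43) ≈ 0.2500.
C₀ = D/Vd = 110/5 ≈ 22.000 mg/L.
Before the 6th dose, 5 doses have been given. Superposition: Cmin = C₀·(f + f² + … + f^5).
≈ 22.000 × (0.2500 + 0.0625 + 0.0156 + 0.0039 + 0.0010) ≈ 22.000 × 0.3330 ≈ 7.326 mg/L.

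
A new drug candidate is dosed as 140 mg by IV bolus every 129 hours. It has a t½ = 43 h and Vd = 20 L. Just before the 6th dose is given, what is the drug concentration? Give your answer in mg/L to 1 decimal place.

f = (1/2)^(τ/t½) = (1/2)^(129/43) ≈ 0.1250.
C₀ = D/Vd = 140/20 ≈ 7.000 mg/L.
Before the 6th dose, 5 doses have been given. Superposition: Cmin = C₀·(f + f² + … + f^5).
≈ 7.000 × (0.1250 + 0.0156 + 0.0020 + 0.0002 + 0.0000) ≈ 7.000 × 0.1428 ≈ 1.000 mg/L.

1.0 mg/L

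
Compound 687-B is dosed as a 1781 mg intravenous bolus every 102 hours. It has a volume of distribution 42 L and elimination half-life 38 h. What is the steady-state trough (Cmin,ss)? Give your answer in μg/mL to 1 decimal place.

k = ln2/t½ = ln2/38 ≈ 0.018241 h⁻¹; fraction remaining f = e^(−kτ) = e^(−0.018241×102) ≈ 0.1556.
At steady state, accumulation factor R = 1/(1 − e^(−kτ)) ≈ 1.1843.
Each bolus raises the concentration by D/Vd = 1781/42 ≈ 42.405 μg/mL.
Cmax,ss = C₀/(1 − f) ≈ 42.405/0.8444 ≈ 50.219 μg/mL.
Steady-state trough Cmin,ss = Cmax,ss·f ≈ 50.219 × 0.1556 ≈ 7.814 μg/mL.

7.8 μg/mL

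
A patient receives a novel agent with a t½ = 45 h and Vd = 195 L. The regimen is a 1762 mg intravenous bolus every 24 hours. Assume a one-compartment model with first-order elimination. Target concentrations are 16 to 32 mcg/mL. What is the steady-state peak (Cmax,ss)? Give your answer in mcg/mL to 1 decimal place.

τ/t½ = 24/45 ≈ 0.53333, so fraction remaining f = (1/2)^(24/45) ≈ 0.6910.
At steady state, accumulation factor R = 1/(1 − e^(−kτ)) ≈ 3.2362.
Each bolus raises the concentration by D/Vd = 1762/195 ≈ 9.036 mcg/mL.
Steady-state peak Cmax,ss = C₀·R ≈ 9.036 × 3.2362 ≈ 29.242 mcg/mL.
Peak 29.2 mcg/mL vs MTC 32 mcg/mL: below toxic threshold.

29.2 mcg/mL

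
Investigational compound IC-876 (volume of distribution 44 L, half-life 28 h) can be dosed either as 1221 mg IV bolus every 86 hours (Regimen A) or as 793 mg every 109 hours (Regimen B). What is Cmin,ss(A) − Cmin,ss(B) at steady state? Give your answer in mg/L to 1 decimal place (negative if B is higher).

2.4 mg/L

Regimen A: f = (1/2)^(86/28) ≈ 0.1190; Cmin,ss = (1221/44)·f/(1−f) ≈ 3.748 mg/L.
Regimen B: f = (1/2)^(109/28) ≈ 0.0673; Cmin,ss = (793/44)·f/(1−f) ≈ 1.300 mg/L.
Difference ≈ 3.748 − 1.300 ≈ 2.448 mg/L.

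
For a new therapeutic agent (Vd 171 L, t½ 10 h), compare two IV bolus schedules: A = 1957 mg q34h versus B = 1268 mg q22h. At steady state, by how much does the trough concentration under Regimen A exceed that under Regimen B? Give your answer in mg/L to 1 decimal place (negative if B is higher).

Regimen A: f = (1/2)^(34/10) ≈ 0.0947; Cmin,ss = (1957/171)·f/(1−f) ≈ 1.197 mg/L.
Regimen B: f = (1/2)^(22/10) ≈ 0.2176; Cmin,ss = (1268/171)·f/(1−f) ≈ 2.062 mg/L.
Difference ≈ 1.197 − 2.062 ≈ -0.865 mg/L.

-0.9 mg/L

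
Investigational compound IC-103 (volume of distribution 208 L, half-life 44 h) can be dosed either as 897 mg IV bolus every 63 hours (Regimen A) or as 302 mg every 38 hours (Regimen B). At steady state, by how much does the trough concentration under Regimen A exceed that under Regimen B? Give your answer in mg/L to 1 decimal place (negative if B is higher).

Regimen A: f = (1/2)^(63/44) ≈ 0.3707; Cmin,ss = (897/208)·f/(1−f) ≈ 2.540 mg/L.
Regimen B: f = (1/2)^(38/44) ≈ 0.5496; Cmin,ss = (302/208)·f/(1−f) ≈ 1.772 mg/L.
Difference ≈ 2.540 − 1.772 ≈ 0.768 mg/L.

0.8 mg/L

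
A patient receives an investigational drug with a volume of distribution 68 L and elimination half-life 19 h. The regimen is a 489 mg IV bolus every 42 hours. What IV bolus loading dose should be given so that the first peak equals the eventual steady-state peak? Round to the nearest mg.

f = (1/2)^(42/19) ≈ 0.216055; accumulation ratio R = 1/(1−f) ≈ 1.27560.
Loading dose to hit Cmax,ss on first dose: D_load = D_maint·R ≈ 489 × 1.27560 ≈ 623.77 mg.

624 mg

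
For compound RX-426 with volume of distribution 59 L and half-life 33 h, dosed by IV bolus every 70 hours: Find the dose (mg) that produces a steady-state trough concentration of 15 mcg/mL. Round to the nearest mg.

τ/t½ = 70/33 ≈ 2.1212, so f = (1/2)^(70/33) ≈ 0.229854.
Cmin,ss = (D/Vd)·f/(1−f), so D = Cmin,ss·Vd·(1−f)/f.
D = 15 × 59 × (1−f)/f ≈ 15 × 59 × 3.35059 ≈ 2965.27 mg.

2965 mg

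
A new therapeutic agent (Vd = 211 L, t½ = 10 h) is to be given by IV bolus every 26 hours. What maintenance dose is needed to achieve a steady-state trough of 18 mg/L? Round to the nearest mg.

19229 mg

τ/t½ = 26/10 ≈ 2.6, so f = (1/2)^(26/10) ≈ 0.164938.
Cmin,ss = (D/Vd)·f/(1−f), so D = Cmin,ss·Vd·(1−f)/f.
D = 18 × 211 × (1−f)/f ≈ 18 × 211 × 5.06288 ≈ 19228.82 mg.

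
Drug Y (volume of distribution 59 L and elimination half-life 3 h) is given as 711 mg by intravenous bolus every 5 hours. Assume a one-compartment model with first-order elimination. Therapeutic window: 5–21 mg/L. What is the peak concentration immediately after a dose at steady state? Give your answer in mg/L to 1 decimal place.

17.6 mg/L

τ/t½ = 5/3 ≈ 1.6667, so fraction remaining f = (1/2)^(5/3) ≈ 0.3150.
At steady state, accumulation factor R = 1/(1 − e^(−kτ)) ≈ 1.4599.
Each bolus raises the concentration by D/Vd = 711/59 ≈ 12.051 mg/L.
Steady-state peak Cmax,ss = C₀·R ≈ 12.051 × 1.4599 ≈ 17.593 mg/L.
Peak 17.6 mg/L vs MTC 21 mg/L: below toxic threshold.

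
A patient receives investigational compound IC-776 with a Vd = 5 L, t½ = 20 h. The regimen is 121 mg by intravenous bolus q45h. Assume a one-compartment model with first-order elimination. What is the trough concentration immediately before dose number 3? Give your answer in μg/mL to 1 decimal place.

f = (1/2)^(τ/t½) = (1/2)^(45/20) ≈ 0.2102.
C₀ = D/Vd = 121/5 ≈ 24.200 μg/mL.
Before the 3rd dose, 2 doses have been given. Superposition: Cmin = C₀·(f + f²).
≈ 24.200 × (0.2102 + 0.0442) ≈ 24.200 × 0.2544 ≈ 6.156 μg/mL.

6.2 μg/mL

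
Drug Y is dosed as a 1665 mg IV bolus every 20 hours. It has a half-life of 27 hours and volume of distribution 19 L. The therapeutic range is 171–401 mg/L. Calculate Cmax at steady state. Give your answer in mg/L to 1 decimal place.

218.2 mg/L

τ/t½ = 20/27 ≈ 0.74074, so fraction remaining f = (1/2)^(20/27) ≈ 0.5984.
Accumulation ratio R = 1/(1 − f) ≈ 1/0.4016 ≈ 2.4900.
Single-dose peak C₀ = D/Vd = 1665/19 ≈ 87.632 mg/L.
Steady-state peak Cmax,ss = C₀·R ≈ 87.632 × 2.4900 ≈ 218.204 mg/L.
Peak 218.2 mg/L vs MTC 401 mg/L: below toxic threshold.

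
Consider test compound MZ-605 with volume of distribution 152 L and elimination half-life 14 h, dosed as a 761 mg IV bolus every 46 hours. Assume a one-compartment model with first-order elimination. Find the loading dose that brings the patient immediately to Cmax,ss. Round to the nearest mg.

f = (1/2)^(46/14) ≈ 0.102542; accumulation ratio R = 1/(1−f) ≈ 1.11426.
Loading dose to hit Cmax,ss on first dose: D_load = D_maint·R ≈ 761 × 1.11426 ≈ 847.95 mg.

848 mg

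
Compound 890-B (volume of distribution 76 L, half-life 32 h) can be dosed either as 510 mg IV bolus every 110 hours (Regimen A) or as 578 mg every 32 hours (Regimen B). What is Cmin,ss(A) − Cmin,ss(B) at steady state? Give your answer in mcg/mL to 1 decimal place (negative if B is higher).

-6.9 mcg/mL

Regimen A: f = (1/2)^(110/32) ≈ 0.0923; Cmin,ss = (510/76)·f/(1−f) ≈ 0.682 mcg/mL.
Regimen B: f = (1/2)^(32/32) ≈ 0.5000; Cmin,ss = (578/76)·f/(1−f) ≈ 7.605 mcg/mL.
Difference ≈ 0.682 − 7.605 ≈ -6.923 mcg/mL.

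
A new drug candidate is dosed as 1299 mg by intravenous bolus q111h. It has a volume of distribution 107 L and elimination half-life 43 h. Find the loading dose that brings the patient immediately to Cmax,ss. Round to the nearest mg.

f = (1/2)^(111/43) ≈ 0.167079; accumulation ratio R = 1/(1−f) ≈ 1.20059.
Loading dose to hit Cmax,ss on first dose: D_load = D_maint·R ≈ 1299 × 1.20059 ≈ 1559.57 mg.

1560 mg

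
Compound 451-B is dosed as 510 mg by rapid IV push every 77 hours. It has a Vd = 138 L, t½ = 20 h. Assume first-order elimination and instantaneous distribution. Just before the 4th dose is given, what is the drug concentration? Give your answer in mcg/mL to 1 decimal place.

f = (1/2)^(τ/t½) = (1/2)^(77/20) ≈ 0.0693.
C₀ = D/Vd = 510/138 ≈ 3.696 mcg/mL.
Before the 4th dose, 3 doses have been given. Superposition: Cmin = C₀·(f + f² + … + f^3).
≈ 3.696 × (0.0693 + 0.0048 + 0.0003) ≈ 3.696 × 0.0744 ≈ 0.275 mcg/mL.

0.3 mcg/mL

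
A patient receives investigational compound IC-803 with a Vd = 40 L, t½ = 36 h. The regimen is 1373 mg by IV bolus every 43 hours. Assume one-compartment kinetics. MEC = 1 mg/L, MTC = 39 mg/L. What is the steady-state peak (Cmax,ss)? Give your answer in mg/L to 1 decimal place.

k = ln2/t½ = ln2/36 ≈ 0.019254 h⁻¹; fraction remaining f = e^(−kτ) = e^(−0.019254×43) ≈ 0.4370.
Accumulation ratio R = 1/(1 − f) ≈ 1/0.5630 ≈ 1.7762.
Each bolus raises the concentration by D/Vd = 1373/40 ≈ 34.325 mg/L.
Cmax,ss = C₀/(1 − f) ≈ 34.325/0.5630 ≈ 60.968 mg/L.
Peak 61.0 mg/L vs MTC 39 mg/L: exceeds toxic threshold.

61.0 mg/L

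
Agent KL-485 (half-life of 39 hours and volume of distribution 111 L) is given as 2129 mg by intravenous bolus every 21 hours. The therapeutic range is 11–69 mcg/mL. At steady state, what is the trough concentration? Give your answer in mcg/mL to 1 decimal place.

k = ln2/t½ = ln2/39 ≈ 0.017773 h⁻¹; fraction remaining f = e^(−kτ) = e^(−0.017773×21) ≈ 0.6885.
Single-dose peak C₀ = D/Vd = 2129/111 ≈ 19.180 mcg/mL.
Steady-state trough Cmin,ss = C₀·f/(1−f) ≈ 19.180 × 0.6885/0.3115 ≈ 42.393 mcg/mL.
Trough 42.4 mcg/mL vs MEC 11 mcg/mL: adequate.

42.4 mcg/mL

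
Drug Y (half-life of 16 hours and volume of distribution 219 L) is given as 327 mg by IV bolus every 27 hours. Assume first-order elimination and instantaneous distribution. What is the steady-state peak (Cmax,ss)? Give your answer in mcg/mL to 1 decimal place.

Over one 27-h interval, 27/16 ≈ 1.6875 half-lives elapse, leaving f ≈ 0.3105 of each dose.
At steady state, accumulation factor R = 1/(1 − e^(−kτ)) ≈ 1.4503.
Single-dose peak C₀ = D/Vd = 327/219 ≈ 1.493 mcg/mL.
Steady-state peak Cmax,ss = C₀·R ≈ 1.493 × 1.4503 ≈ 2.165 mcg/mL.

2.2 mcg/mL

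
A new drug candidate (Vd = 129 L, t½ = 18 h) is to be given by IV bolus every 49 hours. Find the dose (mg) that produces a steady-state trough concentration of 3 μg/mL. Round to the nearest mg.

τ/t½ = 49/18 ≈ 2.7222, so f = (1/2)^(49/18) ≈ 0.151541.
Cmin,ss = (D/Vd)·f/(1−f), so D = Cmin,ss·Vd·(1−f)/f.
D = 3 × 129 × (1−f)/f ≈ 3 × 129 × 5.59887 ≈ 2166.76 mg.

2167 mg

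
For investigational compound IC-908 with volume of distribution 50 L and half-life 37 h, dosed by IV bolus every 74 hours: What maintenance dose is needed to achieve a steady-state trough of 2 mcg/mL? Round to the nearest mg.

τ/t½ = 74/37 ≈ 2, so f = (1/2)^(74/37) ≈ 0.250000.
Cmin,ss = (D/Vd)·f/(1−f), so D = Cmin,ss·Vd·(1−f)/f.
D = 2 × 50 × (1−f)/f ≈ 2 × 50 × 3.00000 ≈ 300.00 mg.

300 mg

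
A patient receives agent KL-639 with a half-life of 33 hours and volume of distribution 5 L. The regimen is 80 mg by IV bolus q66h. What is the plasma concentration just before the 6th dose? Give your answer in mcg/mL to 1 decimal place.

f = (1/2)^(τ/t½) = (1/2)^(66/33) ≈ 0.2500.
C₀ = D/Vd = 80/5 ≈ 16.000 mcg/mL.
Before the 6th dose, 5 doses have been given. Superposition: Cmin = C₀·(f + f² + … + f^5).
≈ 16.000 × (0.2500 + 0.0625 + 0.0156 + 0.0039 + 0.0010) ≈ 16.000 × 0.3330 ≈ 5.328 mcg/mL.

5.3 mcg/mL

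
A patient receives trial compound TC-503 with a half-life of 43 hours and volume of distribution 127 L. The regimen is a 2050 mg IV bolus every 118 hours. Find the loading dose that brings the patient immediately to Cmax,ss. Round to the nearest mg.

f = (1/2)^(118/43) ≈ 0.149251; accumulation ratio R = 1/(1−f) ≈ 1.17543.
Loading dose to hit Cmax,ss on first dose: D_load = D_maint·R ≈ 2050 × 1.17543 ≈ 2409.63 mg.

2410 mg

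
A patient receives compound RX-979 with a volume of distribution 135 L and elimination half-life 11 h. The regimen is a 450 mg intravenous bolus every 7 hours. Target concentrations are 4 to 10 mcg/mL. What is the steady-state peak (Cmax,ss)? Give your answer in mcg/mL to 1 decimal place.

Over one 7-h interval, 7/11 ≈ 0.63636 half-lives elapse, leaving f ≈ 0.6433 of each dose.
Accumulation ratio R = 1/(1 − f) ≈ 1/0.3567 ≈ 2.8035.
Single-dose peak C₀ = D/Vd = 450/135 ≈ 3.333 mcg/mL.
Cmax,ss = C₀/(1 − f) ≈ 3.333/0.3567 ≈ 9.344 mcg/mL.
Peak 9.3 mcg/mL vs MTC 10 mcg/mL: below toxic threshold.

9.3 mcg/mL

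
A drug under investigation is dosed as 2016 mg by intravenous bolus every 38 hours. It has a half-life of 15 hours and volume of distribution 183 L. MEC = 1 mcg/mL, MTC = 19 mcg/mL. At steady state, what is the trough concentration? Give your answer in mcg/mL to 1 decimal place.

2.3 mcg/mL

τ/t½ = 38/15 ≈ 2.5333, so fraction remaining f = (1/2)^(38/15) ≈ 0.1727.
Single-dose peak C₀ = D/Vd = 2016/183 ≈ 11.016 mcg/mL.
Steady-state trough Cmin,ss = C₀·f/(1−f) ≈ 11.016 × 0.1727/0.8273 ≈ 2.300 mcg/mL.
Trough 2.3 mcg/mL vs MEC 1 mcg/mL: adequate.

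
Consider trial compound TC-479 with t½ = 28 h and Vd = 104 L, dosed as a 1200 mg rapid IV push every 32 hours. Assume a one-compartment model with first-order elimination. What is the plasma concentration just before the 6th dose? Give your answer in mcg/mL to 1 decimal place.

9.4 mcg/mL

f = (1/2)^(τ/t½) = (1/2)^(32/28) ≈ 0.4529.
C₀ = D/Vd = 1200/104 ≈ 11.538 mcg/mL.
Before the 6th dose, 5 doses have been given. Superposition: Cmin = C₀·(f + f² + … + f^5).
≈ 11.538 × (0.4529 + 0.2051 + 0.0929 + 0.0421 + 0.0191) ≈ 11.538 × 0.8121 ≈ 9.370 mcg/mL.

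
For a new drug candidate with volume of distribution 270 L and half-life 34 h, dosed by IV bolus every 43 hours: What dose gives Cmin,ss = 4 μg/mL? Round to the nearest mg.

τ/t½ = 43/34 ≈ 1.2647, so f = (1/2)^(43/34) ≈ 0.416184.
Cmin,ss = (D/Vd)·f/(1−f), so D = Cmin,ss·Vd·(1−f)/f.
D = 4 × 270 × (1−f)/f ≈ 4 × 270 × 1.40278 ≈ 1515.00 mg.

1515 mg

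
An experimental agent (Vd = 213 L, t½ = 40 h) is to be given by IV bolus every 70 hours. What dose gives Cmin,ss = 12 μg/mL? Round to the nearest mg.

τ/t½ = 70/40 ≈ 1.75, so f = (1/2)^(70/40) ≈ 0.297302.
Cmin,ss = (D/Vd)·f/(1−f), so D = Cmin,ss·Vd·(1−f)/f.
D = 12 × 213 × (1−f)/f ≈ 12 × 213 × 2.36358 ≈ 6041.31 mg.

6041 mg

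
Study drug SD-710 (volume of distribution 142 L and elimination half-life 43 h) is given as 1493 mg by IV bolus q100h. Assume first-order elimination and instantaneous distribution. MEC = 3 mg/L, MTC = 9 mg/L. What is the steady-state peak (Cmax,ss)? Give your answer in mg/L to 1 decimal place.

13.1 mg/L

k = ln2/t½ = ln2/43 ≈ 0.016120 h⁻¹; fraction remaining f = e^(−kτ) = e^(−0.016120×100) ≈ 0.1995.
At steady state, accumulation factor R = 1/(1 − e^(−kτ)) ≈ 1.2492.
Each bolus raises the concentration by D/Vd = 1493/142 ≈ 10.514 mg/L.
Cmax,ss = C₀/(1 − f) ≈ 10.514/0.8005 ≈ 13.134 mg/L.
Peak 13.1 mg/L vs MTC 9 mg/L: exceeds toxic threshold.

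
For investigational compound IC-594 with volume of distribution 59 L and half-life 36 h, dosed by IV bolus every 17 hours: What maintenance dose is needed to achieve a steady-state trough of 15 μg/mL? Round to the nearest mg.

τ/t½ = 17/36 ≈ 0.47222, so f = (1/2)^(17/36) ≈ 0.720853.
Cmin,ss = (D/Vd)·f/(1−f), so D = Cmin,ss·Vd·(1−f)/f.
D = 15 × 59 × (1−f)/f ≈ 15 × 59 × 0.38725 ≈ 342.72 mg.

343 mg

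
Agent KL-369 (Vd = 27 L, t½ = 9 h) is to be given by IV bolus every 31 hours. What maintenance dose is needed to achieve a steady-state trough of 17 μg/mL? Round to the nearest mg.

τ/t½ = 31/9 ≈ 3.4444, so f = (1/2)^(31/9) ≈ 0.091858.
Cmin,ss = (D/Vd)·f/(1−f), so D = Cmin,ss·Vd·(1−f)/f.
D = 17 × 27 × (1−f)/f ≈ 17 × 27 × 9.88637 ≈ 4537.84 mg.

4538 mg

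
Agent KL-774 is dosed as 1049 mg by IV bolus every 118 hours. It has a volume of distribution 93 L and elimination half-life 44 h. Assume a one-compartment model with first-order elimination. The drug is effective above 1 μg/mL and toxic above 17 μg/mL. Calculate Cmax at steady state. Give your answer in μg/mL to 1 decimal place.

Over one 118-h interval, 118/44 ≈ 2.6818 half-lives elapse, leaving f ≈ 0.1558 of each dose.
At steady state, accumulation factor R = 1/(1 − e^(−kτ)) ≈ 1.1846.
Single-dose peak C₀ = D/Vd = 1049/93 ≈ 11.280 μg/mL.
Steady-state peak Cmax,ss = C₀·R ≈ 11.280 × 1.1846 ≈ 13.362 μg/mL.
Peak 13.4 μg/mL vs MTC 17 μg/mL: below toxic threshold.

13.4 μg/mL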